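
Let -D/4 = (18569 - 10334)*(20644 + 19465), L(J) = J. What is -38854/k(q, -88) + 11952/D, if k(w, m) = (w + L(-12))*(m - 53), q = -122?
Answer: -79218765361/38522488505 ≈ -2.0564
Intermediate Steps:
D = -1321190460 (D = -4*(18569 - 10334)*(20644 + 19465) = -32940*40109 = -4*330297615 = -1321190460)
k(w, m) = (-53 + m)*(-12 + w) (k(w, m) = (w - 12)*(m - 53) = (-12 + w)*(-53 + m) = (-53 + m)*(-12 + w))
-38854/k(q, -88) + 11952/D = -38854/(636 - 53*(-122) - 12*(-88) - 88*(-122)) + 11952/(-1321190460) = -38854/(636 + 6466 + 1056 + 10736) + 11952*(-1/1321190460) = -38854/18894 - 332/36699735 = -38854*1/18894 - 332/36699735 = -19427/9447 - 332/36699735 = -79218765361/38522488505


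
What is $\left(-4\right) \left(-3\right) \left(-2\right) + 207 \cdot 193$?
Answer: $39927$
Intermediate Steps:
$\left(-4\right) \left(-3\right) \left(-2\right) + 207 \cdot 193 = 12 \left(-2\right) + 39951 = -24 + 39951 = 39927$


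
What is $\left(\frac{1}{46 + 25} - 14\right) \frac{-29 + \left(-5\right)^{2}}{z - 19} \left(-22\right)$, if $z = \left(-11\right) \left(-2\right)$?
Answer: $- \frac{29128}{71} \approx -410.25$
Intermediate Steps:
$z = 22$
$\left(\frac{1}{46 + 25} - 14\right) \frac{-29 + \left(-5\right)^{2}}{z - 19} \left(-22\right) = \left(\frac{1}{46 + 25} - 14\right) \frac{-29 + \left(-5\right)^{2}}{22 - 19} \left(-22\right) = \left(\frac{1}{71} - 14\right) \frac{-29 + 25}{3} \left(-22\right) = \left(\frac{1}{71} - 14\right) \left(\left(-4\right) \frac{1}{3}\right) \left(-22\right) = \left(- \frac{993}{71}\right) \left(- \frac{4}{3}\right) \left(-22\right) = \frac{1324}{71} \left(-22\right) = - \frac{29128}{71}$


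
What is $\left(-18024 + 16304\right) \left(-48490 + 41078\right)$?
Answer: $12748640$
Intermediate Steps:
$\left(-18024 + 16304\right) \left(-48490 + 41078\right) = \left(-1720\right) \left(-7412\right) = 12748640$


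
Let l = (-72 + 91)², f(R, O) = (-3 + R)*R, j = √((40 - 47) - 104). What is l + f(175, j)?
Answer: 30461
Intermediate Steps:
j = I*√111 (j = √(-7 - 104) = √(-111) = I*√111 ≈ 10.536*I)
f(R, O) = R*(-3 + R)
l = 361 (l = 19² = 361)
l + f(175, j) = 361 + 175*(-3 + 175) = 361 + 175*172 = 361 + 30100 = 30461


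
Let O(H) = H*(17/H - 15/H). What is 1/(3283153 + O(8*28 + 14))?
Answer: 1/3283155 ≈ 3.0459e-7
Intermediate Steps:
O(H) = 2 (O(H) = H*(2/H) = 2)
1/(3283153 + O(8*28 + 14)) = 1/(3283153 + 2) = 1/3283155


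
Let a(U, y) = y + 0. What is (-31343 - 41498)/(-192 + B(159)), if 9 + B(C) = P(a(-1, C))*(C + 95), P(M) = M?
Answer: -72841/40185 ≈ -1.8126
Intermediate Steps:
a(U, y) = y
B(C) = -9 + C*(95 + C) (B(C) = -9 + C*(C + 95) = -9 + C*(95 + C))
(-31343 - 41498)/(-192 + B(159)) = (-31343 - 41498)/(-192 + (-9 + 159² + 95*159)) = -72841/(-192 + (-9 + 25281 + 15105)) = -72841/(-192 + 40377) = -72841/40185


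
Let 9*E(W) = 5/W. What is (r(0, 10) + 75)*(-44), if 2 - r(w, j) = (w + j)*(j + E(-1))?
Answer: 6908/9 ≈ 767.56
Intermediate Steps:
E(W) = 5/(9*W) (E(W) = (5/W)/9 = 5/(9*W))
r(w, j) = 2 - (-5/9 + j)*(j + w) (r(w, j) = 2 - (w + j)*(j + (5/9)/(-1)) = 2 - (j + w)*(j + (5/9)*(-1)) = 2 - (j + w)*(j - 5/9) = 2 - (j + w)*(-5/9 + j) = 2 - (-5/9 + j)*(j + w))
(r(0, 10) + 75)*(-44) = ((2 - 1*10**2 + (5/9)*10 + (5/9)*0 - 1*10*0) + 75)*(-44) = ((2 - 1*100 + 50/9 + 0 + 0) + 75)*(-44) = ((2 - 100 + 50/9 + 0 + 0) + 75)*(-44) = (-832/9 + 75)*(-44) = -157/9*(-44) = 6908/9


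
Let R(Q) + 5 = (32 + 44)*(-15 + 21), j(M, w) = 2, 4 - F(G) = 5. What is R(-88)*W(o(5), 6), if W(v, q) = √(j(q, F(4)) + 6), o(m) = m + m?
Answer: 902*√2 ≈ 1275.6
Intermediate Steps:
F(G) = -1 (F(G) = 4 - 1*5 = 4 - 5 = -1)
o(m) = 2*m
R(Q) = 451 (R(Q) = -5 + (32 + 44)*(-15 + 21) = -5 + 76*6 = -5 + 456 = 451)
W(v, q) = 2*√2 (W(v, q) = √(2 + 6) = √8 = 2*√2)
R(-88)*W(o(5), 6) = 451*(2*√2) = 902*√2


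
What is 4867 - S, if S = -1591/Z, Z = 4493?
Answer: 21869022/4493 ≈ 4867.4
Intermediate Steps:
S = -1591/4493 ≈ -0.35411
4867 - S = 4867 - 1*(-1591/4493) = 4867 + 1591/4493 = 21869022/4493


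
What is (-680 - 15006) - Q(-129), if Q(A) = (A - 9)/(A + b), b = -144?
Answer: -1427472/91 ≈ -15687.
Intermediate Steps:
Q(A) = (-9 + A)/(-144 + A) (Q(A) = (A - 9)/(A - 144) = (-9 + A)/(-144 + A))
(-680 - 15006) - Q(-129) = (-680 - 15006) - (-9 - 129)/(-144 - 129) = -15686 - (-138)/(-273) = -15686 - (-1)*(-138)/273 = -15686 - 1*46/91 = -15686 - 46/91 = -1427472/91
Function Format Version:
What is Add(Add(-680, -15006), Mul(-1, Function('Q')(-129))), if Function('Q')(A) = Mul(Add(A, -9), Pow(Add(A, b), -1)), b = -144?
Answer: Rational(-1427472, 91) ≈ -15687.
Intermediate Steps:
Function('Q')(A) = Mul(Pow(Add(-144, A), -1), Add(-9, A)) (Function('Q')(A) = Mul(Add(A, -9), Pow(Add(A, -144), -1)) = Mul(Add(-9, A), Pow(Add(-144, A), -1)) = Mul(Pow(Add(-144, A), -1), Add(-9, A)))
Add(Add(-680, -15006), Mul(-1, Function('Q')(-129))) = Add(Add(-680, -15006), Mul(-1, Mul(Pow(Add(-144, -129), -1), Add(-9, -129)))) = Add(-15686, Mul(-1, Mul(Pow(-273, -1), -138))) = Add(-15686, Mul(-1, Mul(Rational(-1, 273), -138))) = Add(-15686, Mul(-1, Rational(46, 91))) = Add(-15686, Rational(-46, 91)) = Rational(-1427472, 91)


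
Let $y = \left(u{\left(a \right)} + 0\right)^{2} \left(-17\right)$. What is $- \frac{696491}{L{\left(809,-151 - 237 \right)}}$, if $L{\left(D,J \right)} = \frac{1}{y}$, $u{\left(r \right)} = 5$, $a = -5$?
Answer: $296008675$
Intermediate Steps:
$y = -425$ ($y = \left(5 + 0\right)^{2} \left(-17\right) = 5^{2} \left(-17\right) = 25 \left(-17\right) = -425$)
$L{\left(D,J \right)} = - \frac{1}{425}$ ($L{\left(D,J \right)} = \frac{1}{-425} = - \frac{1}{425}$)
$- \frac{696491}{L{\left(809,-151 - 237 \right)}} = - \frac{696491}{- \frac{1}{425}} = \left(-696491\right) \left(-425\right) = 296008675$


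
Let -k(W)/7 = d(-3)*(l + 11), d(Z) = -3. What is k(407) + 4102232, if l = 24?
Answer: 4102967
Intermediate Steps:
k(W) = 735 (k(W) = -(-21)*(24 + 11) = -(-21)*35 = -7*(-105) = 735)
k(407) + 4102232 = 735 + 4102232 = 4102967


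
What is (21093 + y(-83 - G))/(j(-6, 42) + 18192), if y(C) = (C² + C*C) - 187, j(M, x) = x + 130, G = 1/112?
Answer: 217556641/115179008 ≈ 1.8889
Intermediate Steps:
G = 1/112 ≈ 0.0089286
j(M, x) = 130 + x
y(C) = -187 + 2*C² (y(C) = (C² + C²) - 187 = 2*C² - 187 = -187 + 2*C²)
(21093 + y(-83 - G))/(j(-6, 42) + 18192) = (21093 + (-187 + 2*(-83 - 1*1/112)²))/((130 + 42) + 18192) = (21093 + (-187 + 2*(-83 - 1/112)²))/(172 + 18192) = (21093 + (-187 + 2*(-9297/112)²))/18364 = (21093 + (-187 + 2*(86434209/12544)))*(1/18364) = (21093 + (-187 + 86434209/6272))*(1/18364) = (21093 + 85261345/6272)*(1/18364) = (217556641/6272)*(1/18364) = 217556641/115179008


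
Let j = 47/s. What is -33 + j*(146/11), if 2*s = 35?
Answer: 1019/385 ≈ 2.6468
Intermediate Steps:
s = 35/2 (s = (½)*35 = 35/2 ≈ 17.500)
j = 94/35 (j = 47/(35/2) = 47*(2/35) = 94/35 ≈ 2.6857)
-33 + j*(146/11) = -33 + 94*(146/11)/35 = -33 + 94*(146*(1/11))/35 = -33 + (94/35)*(146/11) = -33 + 13724/385 = 1019/385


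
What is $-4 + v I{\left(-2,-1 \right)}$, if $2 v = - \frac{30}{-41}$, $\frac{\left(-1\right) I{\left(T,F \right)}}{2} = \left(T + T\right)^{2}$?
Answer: $- \frac{644}{41} \approx -15.707$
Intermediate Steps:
$I{\left(T,F \right)} = - 8 T^{2}$ ($I{\left(T,F \right)} = - 2 \left(T + T\right)^{2} = - 2 \left(2 T\right)^{2} = - 2 \cdot 4 T^{2} = - 8 T^{2}$)
$v = \frac{15}{41}$ ($v = \frac{\left(-30\right) \frac{1}{-41}}{2} = \frac{\left(-30\right) \left(- \frac{1}{41}\right)}{2} = \frac{1}{2} \cdot \frac{30}{41} = \frac{15}{41} \approx 0.36585$)
$-4 + v I{\left(-2,-1 \right)} = -4 + \frac{15 \left(- 8 \left(-2\right)^{2}\right)}{41} = -4 + \frac{15 \left(\left(-8\right) 4\right)}{41} = -4 + \frac{15}{41} \left(-32\right) = -4 - \frac{480}{41} = - \frac{644}{41}$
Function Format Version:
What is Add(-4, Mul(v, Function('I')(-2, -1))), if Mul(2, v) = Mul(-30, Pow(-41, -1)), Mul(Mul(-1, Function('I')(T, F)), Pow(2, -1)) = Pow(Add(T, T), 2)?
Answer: Rational(-644, 41) ≈ -15.707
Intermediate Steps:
Function('I')(T, F) = Mul(-8, Pow(T, 2)) (Function('I')(T, F) = Mul(-2, Pow(Add(T, T), 2)) = Mul(-2, Pow(Mul(2, T), 2)) = Mul(-2, Mul(4, Pow(T, 2))) = Mul(-8, Pow(T, 2)))
v = Rational(15, 41) (v = Mul(Rational(1, 2), Mul(-30, Pow(-41, -1))) = Mul(Rational(1, 2), Mul(-30, Rational(-1, 41))) = Mul(Rational(1, 2), Rational(30, 41)) = Rational(15, 41) ≈ 0.36585)
Add(-4, Mul(v, Function('I')(-2, -1))) = Add(-4, Mul(Rational(15, 41), Mul(-8, Pow(-2, 2)))) = Add(-4, Mul(Rational(15, 41), Mul(-8, 4))) = Add(-4, Mul(Rational(15, 41), -32)) = Add(-4, Rational(-480, 41)) = Rational(-644, 41)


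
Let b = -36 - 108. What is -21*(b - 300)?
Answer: 9324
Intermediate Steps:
b = -144
-21*(b - 300) = -21*(-144 - 300) = -21*(-444) = 9324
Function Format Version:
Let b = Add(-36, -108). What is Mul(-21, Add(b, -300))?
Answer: 9324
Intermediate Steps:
b = -144
Mul(-21, Add(b, -300)) = Mul(-21, Add(-144, -300)) = Mul(-21, -444) = 9324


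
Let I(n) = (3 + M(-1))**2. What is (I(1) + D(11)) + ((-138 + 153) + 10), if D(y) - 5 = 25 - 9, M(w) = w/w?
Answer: 62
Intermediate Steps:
M(w) = 1
I(n) = 16 (I(n) = (3 + 1)**2 = 4**2 = 16)
D(y) = 21 (D(y) = 5 + (25 - 9) = 5 + 16 = 21)
(I(1) + D(11)) + ((-138 + 153) + 10) = (16 + 21) + ((-138 + 153) + 10) = 37 + (15 + 10) = 37 + 25 = 62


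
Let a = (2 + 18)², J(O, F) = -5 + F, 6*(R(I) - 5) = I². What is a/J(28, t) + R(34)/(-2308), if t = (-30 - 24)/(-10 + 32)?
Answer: -15257113/283884 ≈ -53.744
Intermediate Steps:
R(I) = 5 + I²/6
t = -27/11 (t = -54/22 = -54*1/22 = -27/11 ≈ -2.4545)
a = 400 (a = 20² = 400)
a/J(28, t) + R(34)/(-2308) = 400/(-5 - 27/11) + (5 + (⅙)*34²)/(-2308) = 400/(-82/11) + (5 + (⅙)*1156)*(-1/2308) = 400*(-11/82) + (5 + 578/3)*(-1/2308) = -2200/41 + (593/3)*(-1/2308) = -2200/41 - 593/6924 = -15257113/283884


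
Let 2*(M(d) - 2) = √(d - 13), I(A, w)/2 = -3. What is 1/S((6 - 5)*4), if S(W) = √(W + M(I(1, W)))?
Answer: √2/√(12 + I*√19) ≈ 0.3898 - 0.068603*I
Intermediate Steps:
I(A, w) = -6 (I(A, w) = 2*(-3) = -6)
M(d) = 2 + √(-13 + d)/2 (M(d) = 2 + √(d - 13)/2 = 2 + √(-13 + d)/2)
S(W) = √(2 + W + I*√19/2) (S(W) = √(W + (2 + √(-13 - 6)/2)) = √(W + (2 + √(-19)/2)) = √(W + (2 + (I*√19)/2)) = √(W + (2 + I*√19/2)) = √(2 + W + I*√19/2))
1/S((6 - 5)*4) = 1/(√(8 + 4*((6 - 5)*4) + 2*I*√19)/2) = 1/(√(8 + 4*(1*4) + 2*I*√19)/2) = 1/(√(8 + 4*4 + 2*I*√19)/2) = 1/(√(8 + 16 + 2*I*√19)/2) = 1/(√(24 + 2*I*√19)/2) = 2/√(24 + 2*I*√19)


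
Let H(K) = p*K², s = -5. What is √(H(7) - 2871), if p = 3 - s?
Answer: I*√2479 ≈ 49.79*I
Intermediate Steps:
p = 8 (p = 3 - 1*(-5) = 3 + 5 = 8)
H(K) = 8*K²
√(H(7) - 2871) = √(8*7² - 2871) = √(8*49 - 2871) = √(392 - 2871) = √(-2479) = I*√2479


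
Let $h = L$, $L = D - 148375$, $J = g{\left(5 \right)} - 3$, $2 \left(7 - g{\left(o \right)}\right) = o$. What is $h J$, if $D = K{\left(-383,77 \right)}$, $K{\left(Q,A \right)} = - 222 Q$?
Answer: $- \frac{190047}{2} \approx -95024.0$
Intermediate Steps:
$g{\left(o \right)} = 7 - \frac{o}{2}$
$D = 85026$ ($D = \left(-222\right) \left(-383\right) = 85026$)
$J = \frac{3}{2}$ ($J = \left(7 - \frac{5}{2}\right) - 3 = \frac{9}{2} - 3 = \frac{3}{2} \approx 1.5$)
$L = -63349$ ($L = 85026 - 148375 = -63349$)
$h = -63349$
$h J = \left(-63349\right) \frac{3}{2} = - \frac{190047}{2}$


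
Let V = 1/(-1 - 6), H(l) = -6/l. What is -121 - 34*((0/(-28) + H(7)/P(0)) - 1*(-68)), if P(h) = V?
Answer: -2637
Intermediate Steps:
V = -⅐ (V = 1/(-7) = -⅐ ≈ -0.14286)
P(h) = -⅐
-121 - 34*((0/(-28) + H(7)/P(0)) - 1*(-68)) = -121 - 34*((0/(-28) + (-6/7)/(-⅐)) - 1*(-68)) = -121 - 34*((0*(-1/28) - 6*⅐*(-7)) + 68) = -121 - 34*((0 - 6/7*(-7)) + 68) = -121 - 34*((0 + 6) + 68) = -121 - 34*(6 + 68) = -121 - 34*74 = -121 - 2516 = -2637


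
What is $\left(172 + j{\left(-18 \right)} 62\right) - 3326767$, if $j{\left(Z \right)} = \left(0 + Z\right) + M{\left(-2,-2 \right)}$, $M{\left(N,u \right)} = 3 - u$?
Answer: $-3327401$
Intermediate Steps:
$j{\left(Z \right)} = 5 + Z$ ($j{\left(Z \right)} = \left(0 + Z\right) + \left(3 - -2\right) = Z + \left(3 + 2\right) = Z + 5 = 5 + Z$)
$\left(172 + j{\left(-18 \right)} 62\right) - 3326767 = \left(172 + \left(5 - 18\right) 62\right) - 3326767 = \left(172 - 806\right) - 3326767 = -634 - 3326767 = -3327401$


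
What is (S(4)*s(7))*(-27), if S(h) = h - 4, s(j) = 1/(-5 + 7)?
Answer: 0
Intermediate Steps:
s(j) = ½ (s(j) = 1/2 = ½)
S(h) = -4 + h
(S(4)*s(7))*(-27) = ((-4 + 4)*(½))*(-27) = (0*(½))*(-27) = 0*(-27) = 0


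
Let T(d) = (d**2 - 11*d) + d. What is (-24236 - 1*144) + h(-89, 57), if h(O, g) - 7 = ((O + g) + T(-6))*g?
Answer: -20725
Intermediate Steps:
T(d) = d**2 - 10*d
h(O, g) = 7 + g*(96 + O + g) (h(O, g) = 7 + ((O + g) - 6*(-10 - 6))*g = 7 + ((O + g) - 6*(-16))*g = 7 + ((O + g) + 96)*g = 7 + (96 + O + g)*g = 7 + g*(96 + O + g))
(-24236 - 1*144) + h(-89, 57) = (-24236 - 1*144) + (7 + 57**2 + 96*57 - 89*57) = (-24236 - 144) + (7 + 3249 + 5472 - 5073) = -24380 + 3655 = -20725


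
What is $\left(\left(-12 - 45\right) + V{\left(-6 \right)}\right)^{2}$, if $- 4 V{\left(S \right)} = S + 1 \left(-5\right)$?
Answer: $\frac{47089}{16} \approx 2943.1$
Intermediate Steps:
$V{\left(S \right)} = \frac{5}{4} - \frac{S}{4}$ ($V{\left(S \right)} = - \frac{S + 1 \left(-5\right)}{4} = - \frac{S - 5}{4} = - \frac{-5 + S}{4} = \frac{5}{4} - \frac{S}{4}$)
$\left(\left(-12 - 45\right) + V{\left(-6 \right)}\right)^{2} = \left(\left(-12 - 45\right) + \left(\frac{5}{4} - - \frac{3}{2}\right)\right)^{2} = \left(-57 + \left(\frac{5}{4} + \frac{3}{2}\right)\right)^{2} = \left(-57 + \frac{11}{4}\right)^{2} = \left(- \frac{217}{4}\right)^{2} = \frac{47089}{16}$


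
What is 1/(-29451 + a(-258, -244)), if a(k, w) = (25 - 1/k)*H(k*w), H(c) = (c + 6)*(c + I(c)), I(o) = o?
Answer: 1/198197294853 ≈ 5.0455e-12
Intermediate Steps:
H(c) = 2*c*(6 + c) (H(c) = (c + 6)*(c + c) = (6 + c)*(2*c) = 2*c*(6 + c))
a(k, w) = 2*k*w*(6 + k*w)*(25 - 1/k) (a(k, w) = (25 - 1/k)*(2*(k*w)*(6 + k*w)) = (25 - 1/k)*(2*k*w*(6 + k*w)) = 2*k*w*(6 + k*w)*(25 - 1/k))
1/(-29451 + a(-258, -244)) = 1/(-29451 + 2*(-244)*(-1 + 25*(-258))*(6 - 258*(-244))) = 1/(-29451 + 2*(-244)*(-1 - 6450)*(6 + 62952)) = 1/(-29451 + 2*(-244)*(-6451)*62958) = 1/(-29451 + 198197324304) = 1/198197294853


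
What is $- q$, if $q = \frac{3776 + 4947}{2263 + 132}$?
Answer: $- \frac{8723}{2395} \approx -3.6422$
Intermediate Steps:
$q = \frac{8723}{2395} \approx 3.6422$
$- q = \left(-1\right) \frac{8723}{2395} = - \frac{8723}{2395}$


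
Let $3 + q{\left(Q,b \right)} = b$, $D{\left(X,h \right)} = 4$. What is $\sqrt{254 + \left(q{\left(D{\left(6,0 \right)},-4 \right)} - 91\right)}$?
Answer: $2 \sqrt{39} \approx 12.49$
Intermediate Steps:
$q{\left(Q,b \right)} = -3 + b$
$\sqrt{254 + \left(q{\left(D{\left(6,0 \right)},-4 \right)} - 91\right)} = \sqrt{254 - 98} = \sqrt{156} = 2 \sqrt{39}$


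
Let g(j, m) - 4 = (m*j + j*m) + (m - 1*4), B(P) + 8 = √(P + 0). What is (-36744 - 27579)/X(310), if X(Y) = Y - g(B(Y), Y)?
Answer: 21441/6355 + 21441*√310/50840 ≈ 10.799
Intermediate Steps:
B(P) = -8 + √P (B(P) = -8 + √(P + 0) = -8 + √P)
g(j, m) = m + 2*j*m (g(j, m) = 4 + ((m*j + j*m) + (m - 1*4)) = 4 + ((j*m + j*m) + (m - 4)) = 4 + (2*j*m + (-4 + m)) = 4 + (-4 + m + 2*j*m) = m + 2*j*m)
X(Y) = Y - Y*(-15 + 2*√Y) (X(Y) = Y - Y*(1 + 2*(-8 + √Y)) = Y - Y*(1 + (-16 + 2*√Y)) = Y - Y*(-15 + 2*√Y))
(-36744 - 27579)/X(310) = (-36744 - 27579)/((2*310*(8 - √310))) = -64323/(4960 - 620*√310)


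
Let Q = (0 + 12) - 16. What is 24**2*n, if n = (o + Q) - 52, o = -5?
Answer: -35136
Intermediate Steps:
Q = -4 (Q = 12 - 16 = -4)
n = -61 (n = (-5 - 4) - 52 = -9 - 52 = -61)
24**2*n = 24**2*(-61) = 576*(-61) = -35136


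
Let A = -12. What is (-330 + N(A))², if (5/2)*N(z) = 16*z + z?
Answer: 4235364/25 ≈ 1.6941e+5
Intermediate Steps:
N(z) = 34*z/5 (N(z) = 2*(16*z + z)/5 = 2*(17*z)/5 = 34*z/5)
(-330 + N(A))² = (-330 + (34/5)*(-12))² = (-330 - 408/5)² = (-2058/5)² = 4235364/25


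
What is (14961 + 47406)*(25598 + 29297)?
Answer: 3423636465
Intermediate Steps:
(14961 + 47406)*(25598 + 29297) = 62367*54895 = 3423636465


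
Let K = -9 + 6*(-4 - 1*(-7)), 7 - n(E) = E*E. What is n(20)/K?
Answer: -131/3 ≈ -43.667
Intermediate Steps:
n(E) = 7 - E**2 (n(E) = 7 - E*E = 7 - E**2)
K = 9 (K = -9 + 6*(-4 + 7) = -9 + 6*3 = -9 + 18 = 9)
n(20)/K = (7 - 1*20**2)/9 = (7 - 1*400)*(1/9) = (7 - 400)*(1/9) = -393*1/9 = -131/3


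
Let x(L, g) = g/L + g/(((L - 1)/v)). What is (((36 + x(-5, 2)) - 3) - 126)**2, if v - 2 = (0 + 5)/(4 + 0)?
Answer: 32137561/3600 ≈ 8927.1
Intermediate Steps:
v = 13/4 (v = 2 + (0 + 5)/(4 + 0) = 2 + 5/4 = 13/4 ≈ 3.2500)
x(L, g) = g/L + g/(-4/13 + 4*L/13) (x(L, g) = g/L + g/(((L - 1)/(13/4))) = g/L + g/(((-1 + L)*(4/13))) = g/L + g/(-4/13 + 4*L/13))
(((36 + x(-5, 2)) - 3) - 126)**2 = (((36 + (1/4)*2*(-4 + 17*(-5))/(-5*(-1 - 5))) - 3) - 126)**2 = (((36 + (1/4)*2*(-1/5)*(-4 - 85)/(-6)) - 3) - 126)**2 = (((36 + (1/4)*2*(-1/5)*(-1/6)*(-89)) - 3) - 126)**2 = (((36 - 89/60) - 3) - 126)**2 = ((2071/60 - 3) - 126)**2 = (1891/60 - 126)**2 = (-5669/60)**2 = 32137561/3600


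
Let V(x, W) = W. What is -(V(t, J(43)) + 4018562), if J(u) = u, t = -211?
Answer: -4018605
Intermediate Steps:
-(V(t, J(43)) + 4018562) = -(43 + 4018562) = -1*4018605 = -4018605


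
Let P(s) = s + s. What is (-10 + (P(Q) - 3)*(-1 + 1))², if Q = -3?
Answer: 100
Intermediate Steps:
P(s) = 2*s
(-10 + (P(Q) - 3)*(-1 + 1))² = (-10 + (2*(-3) - 3)*(-1 + 1))² = (-10 + (-6 - 3)*0)² = (-10 - 9*0)² = (-10 + 0)² = (-10)² = 100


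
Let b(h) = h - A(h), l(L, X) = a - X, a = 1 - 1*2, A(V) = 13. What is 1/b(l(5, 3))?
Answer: -1/17 ≈ -0.058824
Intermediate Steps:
a = -1 (a = 1 - 2 = -1)
l(L, X) = -1 - X
b(h) = -13 + h (b(h) = h - 1*13 = h - 13 = -13 + h)
1/b(l(5, 3)) = 1/(-13 + (-1 - 1*3)) = 1/(-13 + (-1 - 3)) = 1/(-13 - 4) = 1/(-17) = -1/17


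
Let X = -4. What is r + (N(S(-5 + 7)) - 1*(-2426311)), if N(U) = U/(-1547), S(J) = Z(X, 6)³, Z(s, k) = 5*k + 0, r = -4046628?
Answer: -2506657399/1547 ≈ -1.6203e+6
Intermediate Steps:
Z(s, k) = 5*k
S(J) = 27000 (S(J) = (5*6)³ = 30³ = 27000)
N(U) = -U/1547 (N(U) = U*(-1/1547) = -U/1547)
r + (N(S(-5 + 7)) - 1*(-2426311)) = -4046628 + (-1/1547*27000 - 1*(-2426311)) = -4046628 + (-27000/1547 + 2426311) = -4046628 + 3753476117/1547 = -2506657399/1547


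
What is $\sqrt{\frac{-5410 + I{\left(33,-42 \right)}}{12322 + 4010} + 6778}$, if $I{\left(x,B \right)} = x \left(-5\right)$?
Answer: $\frac{23 \sqrt{854363667}}{8166} \approx 82.327$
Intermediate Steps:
$I{\left(x,B \right)} = - 5 x$
$\sqrt{\frac{-5410 + I{\left(33,-42 \right)}}{12322 + 4010} + 6778} = \sqrt{\frac{-5410 - 165}{12322 + 4010} + 6778} = \sqrt{\frac{-5410 - 165}{16332} + 6778} = \sqrt{\left(-5575\right) \frac{1}{16332} + 6778} = \sqrt{- \frac{5575}{16332} + 6778} = \sqrt{\frac{110692721}{16332}} = \frac{23 \sqrt{854363667}}{8166}$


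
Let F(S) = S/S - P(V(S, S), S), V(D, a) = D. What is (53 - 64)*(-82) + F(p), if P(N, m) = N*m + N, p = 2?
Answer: 897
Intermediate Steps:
P(N, m) = N + N*m
F(S) = 1 - S*(1 + S) (F(S) = S/S - S*(1 + S) = 1 - S*(1 + S))
(53 - 64)*(-82) + F(p) = (53 - 64)*(-82) + (1 - 1*2*(1 + 2)) = -11*(-82) + (1 - 1*2*3) = 902 + (1 - 6) = 902 - 5 = 897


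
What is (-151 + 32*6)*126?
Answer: 5166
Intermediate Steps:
(-151 + 32*6)*126 = (-151 + 192)*126 = 41*126 = 5166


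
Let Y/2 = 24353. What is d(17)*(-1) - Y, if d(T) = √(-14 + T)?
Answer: -48706 - √3 ≈ -48708.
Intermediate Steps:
Y = 48706 (Y = 2*24353 = 48706)
d(17)*(-1) - Y = √(-14 + 17)*(-1) - 1*48706 = √3*(-1) - 48706 = -√3 - 48706 = -48706 - √3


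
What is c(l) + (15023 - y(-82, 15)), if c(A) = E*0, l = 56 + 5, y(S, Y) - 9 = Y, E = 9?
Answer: 14999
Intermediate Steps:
y(S, Y) = 9 + Y
l = 61
c(A) = 0 (c(A) = 9*0 = 0)
c(l) + (15023 - y(-82, 15)) = 0 + (15023 - (9 + 15)) = 0 + (15023 - 1*24) = 0 + (15023 - 24) = 0 + 14999 = 14999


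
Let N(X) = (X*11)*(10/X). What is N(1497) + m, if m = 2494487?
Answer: 2494597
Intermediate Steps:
N(X) = 110 (N(X) = (11*X)*(10/X) = 110)
N(1497) + m = 110 + 2494487 = 2494597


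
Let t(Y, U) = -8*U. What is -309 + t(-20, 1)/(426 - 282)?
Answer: -5563/18 ≈ -309.06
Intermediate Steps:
-309 + t(-20, 1)/(426 - 282) = -309 + (-8*1)/(426 - 282) = -309 - 8/144 = -309 - 8*1/144 = -309 - 1/18 = -5563/18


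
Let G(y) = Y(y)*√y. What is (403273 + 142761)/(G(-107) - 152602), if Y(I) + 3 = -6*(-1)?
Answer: -83325880468/23287371367 - 1638102*I*√107/23287371367 ≈ -3.5782 - 0.00072763*I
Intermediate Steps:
Y(I) = 3 (Y(I) = -3 - 6*(-1) = -3 + 6 = 3)
G(y) = 3*√y
(403273 + 142761)/(G(-107) - 152602) = (403273 + 142761)/(3*√(-107) - 152602) = 546034/(3*(I*√107) - 152602) = 546034/(3*I*√107 - 152602) = 546034/(-152602 + 3*I*√107)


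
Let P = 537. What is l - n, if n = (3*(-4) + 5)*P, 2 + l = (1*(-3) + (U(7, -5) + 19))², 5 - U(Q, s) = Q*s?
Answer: 6893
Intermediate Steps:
U(Q, s) = 5 - Q*s
l = 3134 (l = -2 + (1*(-3) + ((5 - 1*7*(-5)) + 19))² = -2 + (-3 + ((5 + 35) + 19))² = -2 + (-3 + (40 + 19))² = -2 + (-3 + 59)² = -2 + 56² = -2 + 3136 = 3134)
n = -3759 (n = (3*(-4) + 5)*537 = (-12 + 5)*537 = -7*537 = -3759)
l - n = 3134 - 1*(-3759) = 3134 + 3759 = 6893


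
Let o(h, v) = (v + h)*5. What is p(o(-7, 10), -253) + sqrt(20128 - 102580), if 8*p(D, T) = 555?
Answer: 555/8 + 2*I*sqrt(20613) ≈ 69.375 + 287.14*I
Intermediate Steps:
o(h, v) = 5*h + 5*v (o(h, v) = (h + v)*5 = 5*h + 5*v)
p(D, T) = 555/8 (p(D, T) = (1/8)*555 = 555/8)
p(o(-7, 10), -253) + sqrt(20128 - 102580) = 555/8 + sqrt(20128 - 102580) = 555/8 + sqrt(-82452) = 555/8 + 2*I*sqrt(20613)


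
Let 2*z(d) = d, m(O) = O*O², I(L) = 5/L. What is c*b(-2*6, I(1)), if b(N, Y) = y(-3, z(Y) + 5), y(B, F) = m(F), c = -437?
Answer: -1474875/8 ≈ -1.8436e+5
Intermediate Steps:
m(O) = O³
z(d) = d/2
y(B, F) = F³
b(N, Y) = (5 + Y/2)³ (b(N, Y) = (Y/2 + 5)³ = (5 + Y/2)³)
c*b(-2*6, I(1)) = -437*(10 + 5/1)³/8 = -437*(10 + 5*1)³/8 = -437*(10 + 5)³/8 = -437*15³/8 = -437*3375/8 = -1474875/8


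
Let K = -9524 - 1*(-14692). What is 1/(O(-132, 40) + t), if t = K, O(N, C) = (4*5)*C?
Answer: 1/5968 ≈ 0.00016756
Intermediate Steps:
K = 5168 (K = -9524 + 14692 = 5168)
O(N, C) = 20*C
t = 5168
1/(O(-132, 40) + t) = 1/(20*40 + 5168) = 1/(800 + 5168) = 1/5968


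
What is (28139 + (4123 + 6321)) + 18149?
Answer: 56732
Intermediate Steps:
(28139 + (4123 + 6321)) + 18149 = (28139 + 10444) + 18149 = 38583 + 18149 = 56732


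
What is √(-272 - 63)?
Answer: I*√335 ≈ 18.303*I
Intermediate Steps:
√(-272 - 63) = √(-335) = I*√335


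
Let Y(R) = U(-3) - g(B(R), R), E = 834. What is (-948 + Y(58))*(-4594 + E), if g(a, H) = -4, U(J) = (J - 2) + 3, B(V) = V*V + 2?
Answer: 3556960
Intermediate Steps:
B(V) = 2 + V² (B(V) = V² + 2 = 2 + V²)
U(J) = 1 + J (U(J) = (-2 + J) + 3 = 1 + J)
Y(R) = 2 (Y(R) = (1 - 3) - 1*(-4) = -2 + 4 = 2)
(-948 + Y(58))*(-4594 + E) = (-948 + 2)*(-4594 + 834) = -946*(-3760) = 3556960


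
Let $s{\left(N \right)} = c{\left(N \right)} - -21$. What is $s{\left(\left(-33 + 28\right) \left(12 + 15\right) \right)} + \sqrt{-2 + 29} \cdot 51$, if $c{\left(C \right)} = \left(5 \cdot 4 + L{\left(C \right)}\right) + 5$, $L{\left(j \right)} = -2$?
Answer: $44 + 153 \sqrt{3} \approx 309.0$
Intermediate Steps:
$c{\left(C \right)} = 23$ ($c{\left(C \right)} = \left(5 \cdot 4 - 2\right) + 5 = \left(20 - 2\right) + 5 = 18 + 5 = 23$)
$s{\left(N \right)} = 44$ ($s{\left(N \right)} = 23 - -21 = 23 + 21 = 44$)
$s{\left(\left(-33 + 28\right) \left(12 + 15\right) \right)} + \sqrt{-2 + 29} \cdot 51 = 44 + \sqrt{-2 + 29} \cdot 51 = 44 + \sqrt{27} \cdot 51 = 44 + 3 \sqrt{3} \cdot 51 = 44 + 153 \sqrt{3}$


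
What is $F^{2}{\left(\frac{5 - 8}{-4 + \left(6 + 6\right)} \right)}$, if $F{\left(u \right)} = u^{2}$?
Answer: $\frac{81}{4096} \approx 0.019775$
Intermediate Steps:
$F^{2}{\left(\frac{5 - 8}{-4 + \left(6 + 6\right)} \right)} = \left(\left(\frac{5 - 8}{-4 + \left(6 + 6\right)}\right)^{2}\right)^{2} = \left(\left(- \frac{3}{-4 + 12}\right)^{2}\right)^{2} = \left(\left(- \frac{3}{8}\right)^{2}\right)^{2} = \left(\frac{9}{64}\right)^{2} = \frac{81}{4096}$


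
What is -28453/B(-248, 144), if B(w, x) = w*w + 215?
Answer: -28453/61719 ≈ -0.46101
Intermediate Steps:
B(w, x) = 215 + w**2 (B(w, x) = w**2 + 215 = 215 + w**2)
-28453/B(-248, 144) = -28453/(215 + (-248)**2) = -28453/(215 + 61504) = -28453/61719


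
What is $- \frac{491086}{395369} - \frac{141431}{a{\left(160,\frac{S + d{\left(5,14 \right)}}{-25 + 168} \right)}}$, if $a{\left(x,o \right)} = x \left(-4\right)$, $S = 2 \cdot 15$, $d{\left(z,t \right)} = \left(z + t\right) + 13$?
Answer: $\frac{55603137999}{253036160} \approx 219.74$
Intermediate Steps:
$d{\left(z,t \right)} = 13 + t + z$ ($d{\left(z,t \right)} = \left(t + z\right) + 13 = 13 + t + z$)
$S = 30$
$a{\left(x,o \right)} = - 4 x$
$- \frac{491086}{395369} - \frac{141431}{a{\left(160,\frac{S + d{\left(5,14 \right)}}{-25 + 168} \right)}} = - \frac{491086}{395369} - \frac{141431}{\left(-4\right) 160} = \left(-491086\right) \frac{1}{395369} - \frac{141431}{-640} = - \frac{491086}{395369} - - \frac{141431}{640} = - \frac{491086}{395369} + \frac{141431}{640} = \frac{55603137999}{253036160}$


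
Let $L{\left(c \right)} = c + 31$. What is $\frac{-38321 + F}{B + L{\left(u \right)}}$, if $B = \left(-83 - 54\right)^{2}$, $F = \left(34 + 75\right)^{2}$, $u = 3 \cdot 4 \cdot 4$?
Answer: $- \frac{3305}{2356} \approx -1.4028$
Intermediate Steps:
$u = 48$ ($u = 12 \cdot 4 = 48$)
$F = 11881$ ($F = 109^{2} = 11881$)
$B = 18769$ ($B = \left(-137\right)^{2} = 18769$)
$L{\left(c \right)} = 31 + c$
$\frac{-38321 + F}{B + L{\left(u \right)}} = \frac{-38321 + 11881}{18769 + \left(31 + 48\right)} = - \frac{26440}{18769 + 79} = - \frac{26440}{18848} = \left(-26440\right) \frac{1}{18848} = - \frac{3305}{2356}$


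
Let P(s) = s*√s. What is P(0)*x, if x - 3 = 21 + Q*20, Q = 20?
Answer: 0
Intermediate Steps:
P(s) = s^(3/2)
x = 424 (x = 3 + (21 + 20*20) = 3 + (21 + 400) = 3 + 421 = 424)
P(0)*x = 0^(3/2)*424 = 0*424 = 0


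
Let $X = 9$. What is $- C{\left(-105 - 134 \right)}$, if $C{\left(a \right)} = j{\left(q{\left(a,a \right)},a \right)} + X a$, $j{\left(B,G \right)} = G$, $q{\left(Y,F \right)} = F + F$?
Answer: $2390$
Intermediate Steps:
$q{\left(Y,F \right)} = 2 F$
$C{\left(a \right)} = 10 a$ ($C{\left(a \right)} = a + 9 a = 10 a$)
$- C{\left(-105 - 134 \right)} = - 10 \left(-105 - 134\right) = - 10 \left(-239\right) = \left(-1\right) \left(-2390\right) = 2390$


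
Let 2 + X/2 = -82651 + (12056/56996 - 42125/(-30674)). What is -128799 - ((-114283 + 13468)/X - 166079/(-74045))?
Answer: -344526745425077274204053/2674858613147699765 ≈ -1.2880e+5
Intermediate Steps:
X = -36124770249817/218536913 (X = -4 + 2*(-82651 + (12056/56996 - 42125/(-30674))) = -4 + 2*(-82651 + (12056*(1/56996) - 42125*(-1/30674))) = -4 + 2*(-82651 + (3014/14249 + 42125/30674)) = -4 + 2*(-82651 + 692690561/437073826) = -4 + 2*(-36123896102165/437073826) = -4 - 36123896102165/218536913 = -36124770249817/218536913 ≈ -1.6530e+5)
-128799 - ((-114283 + 13468)/X - 166079/(-74045)) = -128799 - ((-114283 + 13468)/(-36124770249817/218536913) - 166079/(-74045)) = -128799 - (-100815*(-218536913/36124770249817) - 166079*(-1/74045)) = -128799 - (22031798884095/36124770249817 + 166079/74045) = -128799 - 1*7630910266692171818/2674858613147699765 = -128799 - 7630910266692171818/2674858613147699765 = -344526745425077274204053/2674858613147699765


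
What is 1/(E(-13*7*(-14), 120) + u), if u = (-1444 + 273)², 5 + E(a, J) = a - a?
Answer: 1/1371236 ≈ 7.2927e-7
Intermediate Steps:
E(a, J) = -5 (E(a, J) = -5 + (a - a) = -5 + 0 = -5)
u = 1371241 (u = (-1171)² = 1371241)
1/(E(-13*7*(-14), 120) + u) = 1/(-5 + 1371241) = 1/1371236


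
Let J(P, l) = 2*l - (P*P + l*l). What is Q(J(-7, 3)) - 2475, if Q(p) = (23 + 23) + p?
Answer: -2481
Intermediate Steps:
J(P, l) = -P**2 - l**2 + 2*l (J(P, l) = 2*l - (P**2 + l**2) = 2*l + (-P**2 - l**2) = -P**2 - l**2 + 2*l)
Q(p) = 46 + p
Q(J(-7, 3)) - 2475 = (46 + (-1*(-7)**2 - 1*3**2 + 2*3)) - 2475 = (46 + (-1*49 - 1*9 + 6)) - 2475 = (46 + (-49 - 9 + 6)) - 2475 = (46 - 52) - 2475 = -6 - 2475 = -2481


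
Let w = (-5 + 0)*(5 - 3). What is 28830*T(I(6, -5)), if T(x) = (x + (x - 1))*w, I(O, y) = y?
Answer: 3171300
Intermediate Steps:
w = -10 (w = -5*2 = -10)
T(x) = 10 - 20*x (T(x) = (x + (x - 1))*(-10) = (x + (-1 + x))*(-10) = (-1 + 2*x)*(-10) = 10 - 20*x)
28830*T(I(6, -5)) = 28830*(10 - 20*(-5)) = 28830*(10 + 100) = 28830*110 = 3171300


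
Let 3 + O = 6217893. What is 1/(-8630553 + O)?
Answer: -1/2412663 ≈ -4.1448e-7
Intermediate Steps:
O = 6217890 (O = -3 + 6217893 = 6217890)
1/(-8630553 + O) = 1/(-8630553 + 6217890) = 1/(-2412663) = -1/2412663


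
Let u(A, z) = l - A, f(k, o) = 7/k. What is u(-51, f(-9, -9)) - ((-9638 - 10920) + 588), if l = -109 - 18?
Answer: 19894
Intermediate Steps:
l = -127
u(A, z) = -127 - A
u(-51, f(-9, -9)) - ((-9638 - 10920) + 588) = (-127 - 1*(-51)) - ((-9638 - 10920) + 588) = (-127 + 51) - (-20558 + 588) = -76 - 1*(-19970) = -76 + 19970 = 19894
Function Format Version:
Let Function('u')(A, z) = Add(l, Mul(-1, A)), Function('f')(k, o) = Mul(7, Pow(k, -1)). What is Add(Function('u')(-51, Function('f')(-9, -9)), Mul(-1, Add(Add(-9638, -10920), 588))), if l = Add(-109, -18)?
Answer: 19894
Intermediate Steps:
l = -127
Function('u')(A, z) = Add(-127, Mul(-1, A))
Add(Function('u')(-51, Function('f')(-9, -9)), Mul(-1, Add(Add(-9638, -10920), 588))) = Add(Add(-127, Mul(-1, -51)), Mul(-1, Add(Add(-9638, -10920), 588))) = Add(Add(-127, 51), Mul(-1, Add(-20558, 588))) = Add(-76, Mul(-1, -19970)) = Add(-76, 19970) = 19894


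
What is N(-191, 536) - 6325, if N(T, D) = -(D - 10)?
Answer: -6851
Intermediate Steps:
N(T, D) = 10 - D (N(T, D) = -(-10 + D) = 10 - D)
N(-191, 536) - 6325 = (10 - 1*536) - 6325 = (10 - 536) - 6325 = -526 - 6325 = -6851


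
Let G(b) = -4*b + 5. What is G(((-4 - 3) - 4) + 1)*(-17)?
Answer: -765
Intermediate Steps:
G(b) = 5 - 4*b
G(((-4 - 3) - 4) + 1)*(-17) = (5 - 4*(((-4 - 3) - 4) + 1))*(-17) = (5 - 4*((-7 - 4) + 1))*(-17) = (5 - 4*(-11 + 1))*(-17) = (5 - 4*(-10))*(-17) = (5 + 40)*(-17) = 45*(-17) = -765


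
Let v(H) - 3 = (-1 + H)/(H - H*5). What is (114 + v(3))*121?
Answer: 84821/6 ≈ 14137.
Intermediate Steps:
v(H) = 3 - (-1 + H)/(4*H) (v(H) = 3 + (-1 + H)/(H - H*5) = 3 + (-1 + H)/(H - 5*H) = 3 + (-1 + H)/((-4*H)) = 3 + (-1 + H)*(-1/(4*H)) = 3 - (-1 + H)/(4*H))
(114 + v(3))*121 = (114 + (1/4)*(1 + 11*3)/3)*121 = (114 + (1/4)*(1/3)*(1 + 33))*121 = (114 + (1/4)*(1/3)*34)*121 = (114 + 17/6)*121 = (701/6)*121 = 84821/6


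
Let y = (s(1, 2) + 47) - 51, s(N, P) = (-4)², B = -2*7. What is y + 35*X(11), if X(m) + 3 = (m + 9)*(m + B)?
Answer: -2193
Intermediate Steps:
B = -14
s(N, P) = 16
X(m) = -3 + (-14 + m)*(9 + m) (X(m) = -3 + (m + 9)*(m - 14) = -3 + (9 + m)*(-14 + m) = -3 + (-14 + m)*(9 + m))
y = 12 (y = (16 + 47) - 51 = 63 - 51 = 12)
y + 35*X(11) = 12 + 35*(-129 + 11² - 5*11) = 12 + 35*(-129 + 121 - 55) = 12 + 35*(-63) = 12 - 2205 = -2193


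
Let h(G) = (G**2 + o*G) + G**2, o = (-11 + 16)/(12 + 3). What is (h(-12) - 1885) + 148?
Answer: -1453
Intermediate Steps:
o = 1/3 (o = 5/15 = 5*(1/15) = 1/3 ≈ 0.33333)
h(G) = 2*G**2 + G/3 (h(G) = (G**2 + G/3) + G**2 = 2*G**2 + G/3)
(h(-12) - 1885) + 148 = ((1/3)*(-12)*(1 + 6*(-12)) - 1885) + 148 = ((1/3)*(-12)*(1 - 72) - 1885) + 148 = ((1/3)*(-12)*(-71) - 1885) + 148 = (284 - 1885) + 148 = -1601 + 148 = -1453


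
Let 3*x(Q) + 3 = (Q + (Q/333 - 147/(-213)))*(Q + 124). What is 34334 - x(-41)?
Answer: 2514691646/70929 ≈ 35454.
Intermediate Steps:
x(Q) = -1 + (124 + Q)*(49/71 + 334*Q/333)/3 (x(Q) = -1 + ((Q + (Q/333 - 147/(-213)))*(Q + 124))/3 = -1 + ((Q + (Q*(1/333) - 147*(-1/213)))*(124 + Q))/3 = -1 + ((Q + (Q/333 + 49/71))*(124 + Q))/3 = -1 + ((Q + (49/71 + Q/333))*(124 + Q))/3 = -1 + ((49/71 + 334*Q/333)*(124 + Q))/3 = -1 + ((124 + Q)*(49/71 + 334*Q/333))/3 = -1 + (124 + Q)*(49/71 + 334*Q/333)/3)
34334 - x(-41) = 34334 - (5863/213 + (334/999)*(-41)² + (2956853/70929)*(-41)) = 34334 - (5863/213 + (334/999)*1681 - 121230973/70929) = 34334 - (5863/213 + 561454/999 - 121230973/70929) = 34334 - 1*(-79415360/70929) = 34334 + 79415360/70929 = 2514691646/70929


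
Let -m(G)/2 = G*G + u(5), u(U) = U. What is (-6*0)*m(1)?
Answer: 0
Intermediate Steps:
m(G) = -10 - 2*G² (m(G) = -2*(G*G + 5) = -2*(G² + 5) = -2*(5 + G²) = -10 - 2*G²)
(-6*0)*m(1) = (-6*0)*(-10 - 2*1²) = 0*(-10 - 2*1) = 0*(-10 - 2) = 0*(-12) = 0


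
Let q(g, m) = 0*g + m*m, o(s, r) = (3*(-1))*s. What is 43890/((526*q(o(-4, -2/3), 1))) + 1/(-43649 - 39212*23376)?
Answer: 42506559461257/509420147568 ≈ 83.441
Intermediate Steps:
o(s, r) = -3*s
q(g, m) = m**2 (q(g, m) = 0 + m**2 = m**2)
43890/((526*q(o(-4, -2/3), 1))) + 1/(-43649 - 39212*23376) = 43890/((526*1**2)) + 1/(-43649 - 39212*23376) = 43890/((526*1)) + (1/23376)/(-82861) = 43890/526 - 1/82861*1/23376 = 43890*(1/526) - 1/1936958736 = 21945/263 - 1/1936958736 = 42506559461257/509420147568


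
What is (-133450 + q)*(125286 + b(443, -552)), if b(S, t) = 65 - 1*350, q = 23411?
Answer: -13754985039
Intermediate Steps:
b(S, t) = -285 (b(S, t) = 65 - 350 = -285)
(-133450 + q)*(125286 + b(443, -552)) = (-133450 + 23411)*(125286 - 285) = -110039*125001 = -13754985039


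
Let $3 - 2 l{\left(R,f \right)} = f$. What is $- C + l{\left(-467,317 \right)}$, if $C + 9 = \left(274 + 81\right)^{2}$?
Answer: $-126173$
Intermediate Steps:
$l{\left(R,f \right)} = \frac{3}{2} - \frac{f}{2}$
$C = 126016$ ($C = -9 + \left(274 + 81\right)^{2} = -9 + 355^{2} = -9 + 126025 = 126016$)
$- C + l{\left(-467,317 \right)} = \left(-1\right) 126016 + \left(\frac{3}{2} - \frac{317}{2}\right) = -126016 + \left(\frac{3}{2} - \frac{317}{2}\right) = -126016 - 157 = -126173$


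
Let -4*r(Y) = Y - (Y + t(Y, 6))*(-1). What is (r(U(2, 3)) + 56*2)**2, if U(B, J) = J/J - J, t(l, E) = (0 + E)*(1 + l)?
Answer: 52441/4 ≈ 13110.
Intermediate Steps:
t(l, E) = E*(1 + l)
U(B, J) = 1 - J
r(Y) = -3/2 - 2*Y (r(Y) = -(Y - (Y + 6*(1 + Y))*(-1))/4 = -(Y - (Y + (6 + 6*Y))*(-1))/4 = -(Y - (6 + 7*Y)*(-1))/4 = -(Y - (-6 - 7*Y))/4 = -(Y + (6 + 7*Y))/4 = -(6 + 8*Y)/4 = -3/2 - 2*Y)
(r(U(2, 3)) + 56*2)**2 = ((-3/2 - 2*(1 - 1*3)) + 56*2)**2 = ((-3/2 - 2*(1 - 3)) + 112)**2 = ((-3/2 - 2*(-2)) + 112)**2 = ((-3/2 + 4) + 112)**2 = (5/2 + 112)**2 = (229/2)**2 = 52441/4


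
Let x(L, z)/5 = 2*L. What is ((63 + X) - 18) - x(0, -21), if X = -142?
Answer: -97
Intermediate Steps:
x(L, z) = 10*L (x(L, z) = 5*(2*L) = 10*L)
((63 + X) - 18) - x(0, -21) = ((63 - 142) - 18) - 10*0 = (-79 - 18) - 1*0 = -97 + 0 = -97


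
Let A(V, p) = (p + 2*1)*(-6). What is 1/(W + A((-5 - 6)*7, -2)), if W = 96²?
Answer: 1/9216 ≈ 0.00010851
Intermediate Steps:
W = 9216
A(V, p) = -12 - 6*p (A(V, p) = (p + 2)*(-6) = (2 + p)*(-6) = -12 - 6*p)
1/(W + A((-5 - 6)*7, -2)) = 1/(9216 + (-12 - 6*(-2))) = 1/(9216 + (-12 + 12)) = 1/(9216 + 0) = 1/9216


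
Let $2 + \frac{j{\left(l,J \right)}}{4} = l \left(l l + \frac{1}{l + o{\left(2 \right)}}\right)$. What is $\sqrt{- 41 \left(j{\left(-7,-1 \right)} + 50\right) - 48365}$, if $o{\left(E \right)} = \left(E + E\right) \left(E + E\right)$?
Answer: $\frac{\sqrt{56633}}{3} \approx 79.326$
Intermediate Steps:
$o{\left(E \right)} = 4 E^{2}$ ($o{\left(E \right)} = 2 E 2 E = 4 E^{2}$)
$j{\left(l,J \right)} = -8 + 4 l \left(l^{2} + \frac{1}{16 + l}\right)$ ($j{\left(l,J \right)} = -8 + 4 l \left(l l + \frac{1}{l + 4 \cdot 2^{2}}\right) = -8 + 4 l \left(l^{2} + \frac{1}{l + 4 \cdot 4}\right) = -8 + 4 l \left(l^{2} + \frac{1}{l + 16}\right) = -8 + 4 l \left(l^{2} + \frac{1}{16 + l}\right)$)
$\sqrt{- 41 \left(j{\left(-7,-1 \right)} + 50\right) - 48365} = \sqrt{- 41 \left(\frac{4 \left(-32 + \left(-7\right)^{4} - -7 + 16 \left(-7\right)^{3}\right)}{16 - 7} + 50\right) - 48365} = \sqrt{- 41 \left(\frac{4 \left(-32 + 2401 + 7 + 16 \left(-343\right)\right)}{9} + 50\right) - 48365} = \sqrt{- 41 \left(4 \cdot \frac{1}{9} \left(-32 + 2401 + 7 - 5488\right) + 50\right) - 48365} = \sqrt{- 41 \left(4 \cdot \frac{1}{9} \left(-3112\right) + 50\right) - 48365} = \sqrt{- 41 \left(- \frac{12448}{9} + 50\right) - 48365} = \sqrt{\left(-41\right) \left(- \frac{11998}{9}\right) - 48365} = \sqrt{\frac{491918}{9} - 48365} = \sqrt{\frac{56633}{9}} = \frac{\sqrt{56633}}{3}$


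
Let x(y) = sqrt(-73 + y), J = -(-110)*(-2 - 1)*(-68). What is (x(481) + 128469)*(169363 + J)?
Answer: 24640739607 + 383606*sqrt(102) ≈ 2.4645e+10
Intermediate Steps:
J = 22440 (J = -(-110)*(-3)*(-68) = -55*6*(-68) = -330*(-68) = 22440)
(x(481) + 128469)*(169363 + J) = (sqrt(-73 + 481) + 128469)*(169363 + 22440) = (sqrt(408) + 128469)*191803 = (2*sqrt(102) + 128469)*191803 = (128469 + 2*sqrt(102))*191803 = 24640739607 + 383606*sqrt(102)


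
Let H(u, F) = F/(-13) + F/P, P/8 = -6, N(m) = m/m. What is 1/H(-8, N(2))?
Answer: -624/61 ≈ -10.230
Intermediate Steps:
N(m) = 1
P = -48 (P = 8*(-6) = -48)
H(u, F) = -61*F/624 (H(u, F) = F/(-13) + F/(-48) = F*(-1/13) + F*(-1/48) = -F/13 - F/48 = -61*F/624)
1/H(-8, N(2)) = 1/(-61/624*1) = 1/(-61/624) = -624/61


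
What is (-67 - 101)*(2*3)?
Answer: -1008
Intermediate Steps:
(-67 - 101)*(2*3) = -168*6 = -1008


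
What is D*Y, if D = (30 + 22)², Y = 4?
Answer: 10816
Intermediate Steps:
D = 2704 (D = 52² = 2704)
D*Y = 2704*4 = 10816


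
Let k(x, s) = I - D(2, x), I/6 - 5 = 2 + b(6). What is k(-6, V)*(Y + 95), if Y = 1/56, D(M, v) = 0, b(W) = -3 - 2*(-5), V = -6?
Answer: 15963/2 ≈ 7981.5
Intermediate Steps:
b(W) = 7 (b(W) = -3 + 10 = 7)
I = 84 (I = 30 + 6*(2 + 7) = 30 + 6*9 = 30 + 54 = 84)
k(x, s) = 84 (k(x, s) = 84 - 1*0 = 84 + 0 = 84)
Y = 1/56 ≈ 0.017857
k(-6, V)*(Y + 95) = 84*(1/56 + 95) = 84*(5321/56) = 15963/2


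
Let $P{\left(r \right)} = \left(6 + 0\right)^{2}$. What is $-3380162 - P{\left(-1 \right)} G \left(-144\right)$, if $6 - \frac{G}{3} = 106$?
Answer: $-4935362$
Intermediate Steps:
$G = -300$ ($G = 18 - 318 = -300$)
$P{\left(r \right)} = 36$ ($P{\left(r \right)} = 6^{2} = 36$)
$-3380162 - P{\left(-1 \right)} G \left(-144\right) = -3380162 - 36 \left(-300\right) \left(-144\right) = -3380162 - \left(-10800\right) \left(-144\right) = -3380162 - 1555200 = -4935362$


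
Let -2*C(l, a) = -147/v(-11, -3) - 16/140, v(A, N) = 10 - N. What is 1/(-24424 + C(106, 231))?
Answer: -910/22220643 ≈ -4.0953e-5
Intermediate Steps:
C(l, a) = 5197/910 (C(l, a) = -(-147/(10 - 1*(-3)) - 16/140)/2 = -(-147/(10 + 3) - 16*1/140)/2 = -(-147/13 - 4/35)/2 = -1/2*(-5197/455) = 5197/910)
1/(-24424 + C(106, 231)) = 1/(-24424 + 5197/910) = 1/(-22220643/910) = -910/22220643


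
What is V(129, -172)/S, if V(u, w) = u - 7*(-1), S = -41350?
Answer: -68/20675 ≈ -0.0032890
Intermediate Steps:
V(u, w) = 7 + u (V(u, w) = u + 7 = 7 + u)
V(129, -172)/S = (7 + 129)/(-41350) = 136*(-1/41350) = -68/20675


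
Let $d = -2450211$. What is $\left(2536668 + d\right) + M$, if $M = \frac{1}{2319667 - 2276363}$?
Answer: $\frac{3743933929}{43304} \approx 86457.0$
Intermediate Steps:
$M = \frac{1}{43304} \approx 2.3093 \cdot 10^{-5}$
$\left(2536668 + d\right) + M = \left(2536668 - 2450211\right) + \frac{1}{43304} = 86457 + \frac{1}{43304} = \frac{3743933929}{43304}$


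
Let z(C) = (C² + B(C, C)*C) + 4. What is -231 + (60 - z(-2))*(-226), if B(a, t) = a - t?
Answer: -11983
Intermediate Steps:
z(C) = 4 + C² (z(C) = (C² + (C - C)*C) + 4 = (C² + 0*C) + 4 = (C² + 0) + 4 = C² + 4 = 4 + C²)
-231 + (60 - z(-2))*(-226) = -231 + (60 - (4 + (-2)²))*(-226) = -231 + (60 - (4 + 4))*(-226) = -231 + (60 - 1*8)*(-226) = -231 + (60 - 8)*(-226) = -231 + 52*(-226) = -231 - 11752 = -11983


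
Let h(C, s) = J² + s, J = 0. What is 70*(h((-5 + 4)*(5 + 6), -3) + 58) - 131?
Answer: 3719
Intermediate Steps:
h(C, s) = s (h(C, s) = 0² + s = 0 + s = s)
70*(h((-5 + 4)*(5 + 6), -3) + 58) - 131 = 70*(-3 + 58) - 131 = 70*55 - 131 = 3850 - 131 = 3719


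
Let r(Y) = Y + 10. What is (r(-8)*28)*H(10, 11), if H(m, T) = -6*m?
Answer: -3360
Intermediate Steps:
r(Y) = 10 + Y
(r(-8)*28)*H(10, 11) = ((10 - 8)*28)*(-6*10) = (2*28)*(-60) = 56*(-60) = -3360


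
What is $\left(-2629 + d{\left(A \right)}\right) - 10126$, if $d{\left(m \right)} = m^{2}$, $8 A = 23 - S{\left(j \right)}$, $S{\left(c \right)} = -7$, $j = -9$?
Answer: $- \frac{203855}{16} \approx -12741.0$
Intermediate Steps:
$A = \frac{15}{4}$ ($A = \frac{23 - -7}{8} = \frac{23 + 7}{8} = \frac{1}{8} \cdot 30 = \frac{15}{4} \approx 3.75$)
$\left(-2629 + d{\left(A \right)}\right) - 10126 = \left(-2629 + \left(\frac{15}{4}\right)^{2}\right) - 10126 = \left(-2629 + \frac{225}{16}\right) - 10126 = - \frac{41839}{16} - 10126 = - \frac{203855}{16}$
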